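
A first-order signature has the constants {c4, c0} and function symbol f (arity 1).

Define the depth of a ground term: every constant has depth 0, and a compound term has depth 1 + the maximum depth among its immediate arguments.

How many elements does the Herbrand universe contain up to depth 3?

Let N_k count ground terms of depth at most k. Each non-constant term of depth ≤ k is some function symbol applied to depth-≤(k−1) arguments, giving N_k = 2 + N_{k-1}.
N_0 = 2
N_1 = 2 + 2 = 4
N_2 = 2 + 4 = 6
N_3 = 2 + 6 = 8
Explicitly: c4, c0, f(c4), f(c0), f(f(c4)), f(f(c0)), f(f(f(c4))), f(f(f(c0))).

8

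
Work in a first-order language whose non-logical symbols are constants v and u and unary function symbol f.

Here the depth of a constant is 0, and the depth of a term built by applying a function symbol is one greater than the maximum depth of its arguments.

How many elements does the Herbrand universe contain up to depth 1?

4

Let N_k count ground terms of depth at most k. Each non-constant term of depth ≤ k is some function symbol applied to depth-≤(k−1) arguments, giving N_k = 2 + N_{k-1}.
N_0 = 2
N_1 = 2 + 2 = 4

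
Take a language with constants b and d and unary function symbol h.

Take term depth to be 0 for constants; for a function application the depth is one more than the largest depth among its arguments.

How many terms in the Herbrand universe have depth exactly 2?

If N_k denotes the number of depth-≤k ground terms, the 2 constants give N_0 = 2, and each function symbol of arity r contributes N_{k-1}^r new terms at level k: N_k = 2 + N_{k-1}.
N_0 = 2
N_1 = 2 + 2 = 4
N_2 = 2 + 4 = 6
Terms of depth exactly 2: N_2 − N_1 = 6 − 4 = 2.

2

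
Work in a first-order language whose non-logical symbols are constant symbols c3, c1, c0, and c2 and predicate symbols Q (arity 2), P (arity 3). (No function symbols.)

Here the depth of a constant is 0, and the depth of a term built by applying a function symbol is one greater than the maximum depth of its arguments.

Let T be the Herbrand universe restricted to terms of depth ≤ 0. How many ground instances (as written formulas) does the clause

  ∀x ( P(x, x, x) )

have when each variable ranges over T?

Ground terms of depth ≤ 0:
  With no function symbols every ground term is a constant, so there are exactly 4 ground terms at every depth bound.
  N_0 = 4
  Explicitly: c3, c1, c0, c2.
So there are 4 ground terms available for substitution.
The clause has 1 distinct variable (x), which appears in the body. In the free term algebra distinct substitutions yield syntactically distinct ground instances.
Number of ground instances = 4.

4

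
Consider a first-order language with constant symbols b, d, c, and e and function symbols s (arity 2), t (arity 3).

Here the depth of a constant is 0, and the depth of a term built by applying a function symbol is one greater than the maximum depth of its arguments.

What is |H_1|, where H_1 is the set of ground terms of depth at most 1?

84

Write N_k for the number of ground terms of depth ≤ k. A term of depth ≤ k is either a constant or a function symbol applied to arguments of depth ≤ k−1, so N_k = 4 + N_{k-1}^2 + N_{k-1}^3.
N_0 = 4
N_1 = 4 + 4^2 + 4^3 = 84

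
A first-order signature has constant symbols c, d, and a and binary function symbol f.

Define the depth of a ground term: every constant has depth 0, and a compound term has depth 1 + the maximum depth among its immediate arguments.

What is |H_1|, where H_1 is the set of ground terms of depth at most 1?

12

Count level by level. With function symbols f/2, the terms of depth ≤ k are the 3 constants together with each function applied to depth-≤(k−1) tuples, so N_k = 3 + N_{k-1}^2.
N_0 = 3
N_1 = 3 + 3^2 = 12
Explicitly: c, d, a, f(c, c), f(c, d), f(c, a), f(d, c), f(d, d), f(d, a), f(a, c), f(a, d), f(a, a).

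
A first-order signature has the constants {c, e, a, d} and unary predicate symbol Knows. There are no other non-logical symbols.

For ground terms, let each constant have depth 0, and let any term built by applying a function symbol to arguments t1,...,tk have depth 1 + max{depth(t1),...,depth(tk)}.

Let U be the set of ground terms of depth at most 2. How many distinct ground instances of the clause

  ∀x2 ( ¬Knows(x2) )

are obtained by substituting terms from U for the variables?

4

Ground terms of depth ≤ 2:
  With no function symbols every ground term is a constant, so there are exactly 4 ground terms at every depth bound.
  N_0 = 4
  N_1 = 4
  N_2 = 4
  Explicitly: c, e, a, d.
So there are 4 ground terms available for substitution.
The clause has 1 distinct variable (x2), which appears in the body. In the free term algebra distinct substitutions yield syntactically distinct ground instances.
Number of ground instances = 4.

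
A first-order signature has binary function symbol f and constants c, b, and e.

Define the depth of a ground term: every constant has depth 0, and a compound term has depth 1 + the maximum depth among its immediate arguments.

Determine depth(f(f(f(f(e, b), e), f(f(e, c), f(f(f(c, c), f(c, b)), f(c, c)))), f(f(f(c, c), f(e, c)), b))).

depth(f(e, b)) = 1 + max(0, 0) = 1
depth(f(f(e, b), e)) = 1 + max(1, 0) = 2
depth(f(e, c)) = 1 + max(0, 0) = 1
depth(f(c, c)) = 1 + max(0, 0) = 1
depth(f(c, b)) = 1 + max(0, 0) = 1
depth(f(f(c, c), f(c, b))) = 1 + max(1, 1) = 2
depth(f(f(f(c, c), f(c, b)), f(c, c))) = 1 + max(2, 1) = 3
depth(f(f(e, c), f(f(f(c, c), f(c, b)), f(c, c)))) = 1 + max(1, 3) = 4
depth(f(f(f(e, b), e), f(f(e, c), f(f(f(c, c), f(c, b)), f(c, c))))) = 1 + max(2, 4) = 5
depth(f(f(c, c), f(e, c))) = 1 + max(1, 1) = 2
depth(f(f(f(c, c), f(e, c)), b)) = 1 + max(2, 0) = 3
depth(f(f(f(f(e, b), e), f(f(e, c), f(f(f(c, c), f(c, b)), f(c, c)))), f(f(f(c, c), f(e, c)), b))) = 1 + max(5, 3) = 6

6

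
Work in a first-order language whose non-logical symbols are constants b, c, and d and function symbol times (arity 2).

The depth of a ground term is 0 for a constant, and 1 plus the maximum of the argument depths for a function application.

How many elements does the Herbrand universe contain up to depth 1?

12

Let N_k count ground terms of depth at most k. Each non-constant term of depth ≤ k is some function symbol applied to depth-≤(k−1) arguments, giving N_k = 3 + N_{k-1}^2.
N_0 = 3
N_1 = 3 + 3^2 = 12
Explicitly: b, c, d, times(b, b), times(b, c), times(b, d), times(c, b), times(c, c), times(c, d), times(d, b), times(d, c), times(d, d).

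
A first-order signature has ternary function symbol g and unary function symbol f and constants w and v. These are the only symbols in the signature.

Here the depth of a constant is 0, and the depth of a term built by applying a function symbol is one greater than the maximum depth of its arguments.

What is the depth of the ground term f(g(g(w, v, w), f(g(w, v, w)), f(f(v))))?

depth(g(w, v, w)) = 1 + max(0, 0, 0) = 1
depth(f(g(w, v, w))) = 1 + depth(g(w, v, w)) = 1 + 1 = 2
depth(f(v)) = 1 + depth(v) = 1 + 0 = 1
depth(f(f(v))) = 1 + depth(f(v)) = 1 + 1 = 2
depth(g(g(w, v, w), f(g(w, v, w)), f(f(v)))) = 1 + max(1, 2, 2) = 3
depth(f(g(g(w, v, w), f(g(w, v, w)), f(f(v))))) = 1 + depth(g(g(w, v, w), f(g(w, v, w)), f(f(v)))) = 1 + 3 = 4

4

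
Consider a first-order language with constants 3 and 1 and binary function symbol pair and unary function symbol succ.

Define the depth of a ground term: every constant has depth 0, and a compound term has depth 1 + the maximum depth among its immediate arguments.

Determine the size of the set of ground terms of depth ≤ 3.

5552

Count level by level. With function symbols pair/2, succ/1, the terms of depth ≤ k are the 2 constants together with each function applied to depth-≤(k−1) tuples, so N_k = 2 + N_{k-1}^2 + N_{k-1}.
N_0 = 2
N_1 = 2 + 2^2 + 2 = 8
N_2 = 2 + 8^2 + 8 = 74
N_3 = 2 + 74^2 + 74 = 5552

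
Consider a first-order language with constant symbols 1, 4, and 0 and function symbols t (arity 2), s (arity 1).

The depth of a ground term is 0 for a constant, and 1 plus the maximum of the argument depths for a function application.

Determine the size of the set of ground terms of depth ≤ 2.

243

Count level by level. With function symbols t/2, s/1, the terms of depth ≤ k are the 3 constants together with each function applied to depth-≤(k−1) tuples, so N_k = 3 + N_{k-1}^2 + N_{k-1}.
N_0 = 3
N_1 = 3 + 3^2 + 3 = 15
N_2 = 3 + 15^2 + 15 = 243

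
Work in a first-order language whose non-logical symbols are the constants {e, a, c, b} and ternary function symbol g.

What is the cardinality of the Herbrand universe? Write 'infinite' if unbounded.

infinite

The signature has at least one function symbol (g, arity 3) and at least one constant (e).
Iterating g gives infinitely many distinct ground terms: e, g(e, e, e), g(g(e, e, e), g(e, e, e), g(e, e, e)), ...
So the Herbrand universe is infinite.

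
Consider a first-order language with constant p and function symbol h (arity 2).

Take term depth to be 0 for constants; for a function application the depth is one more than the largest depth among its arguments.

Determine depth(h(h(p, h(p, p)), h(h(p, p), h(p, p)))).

depth(h(p, p)) = 1 + max(0, 0) = 1
depth(h(p, h(p, p))) = 1 + max(0, 1) = 2
depth(h(h(p, p), h(p, p))) = 1 + max(1, 1) = 2
depth(h(h(p, h(p, p)), h(h(p, p), h(p, p)))) = 1 + max(2, 2) = 3

3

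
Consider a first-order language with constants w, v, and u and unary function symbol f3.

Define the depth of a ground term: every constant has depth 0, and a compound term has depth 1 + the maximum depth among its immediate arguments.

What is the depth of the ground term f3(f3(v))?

depth(f3(v)) = 1 + depth(v) = 1 + 0 = 1
depth(f3(f3(v))) = 1 + depth(f3(v)) = 1 + 1 = 2

2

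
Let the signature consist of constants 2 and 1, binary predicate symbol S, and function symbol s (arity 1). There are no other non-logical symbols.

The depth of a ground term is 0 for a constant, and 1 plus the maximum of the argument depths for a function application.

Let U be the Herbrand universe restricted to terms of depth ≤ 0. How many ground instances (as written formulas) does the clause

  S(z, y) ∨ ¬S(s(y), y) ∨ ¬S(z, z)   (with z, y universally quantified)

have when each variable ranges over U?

Ground terms of depth ≤ 0:
  Let N_k count ground terms of depth at most k. Each non-constant term of depth ≤ k is some function symbol applied to depth-≤(k−1) arguments, giving N_k = 2 + N_{k-1}.
  N_0 = 2
So there are 2 ground terms available for substitution.
The clause has 2 distinct variables (z, y), each appearing in the body. In the free term algebra distinct substitutions yield syntactically distinct ground instances.
Number of ground instances = 2^2 = 4.

4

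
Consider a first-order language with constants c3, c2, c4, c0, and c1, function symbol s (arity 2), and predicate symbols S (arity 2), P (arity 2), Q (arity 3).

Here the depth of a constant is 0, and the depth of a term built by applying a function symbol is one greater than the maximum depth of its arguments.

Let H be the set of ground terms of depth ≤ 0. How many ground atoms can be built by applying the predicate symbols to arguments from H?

First count ground terms of depth ≤ 0.
Let N_k count ground terms of depth at most k. Each non-constant term of depth ≤ k is some function symbol applied to depth-≤(k−1) arguments, giving N_k = 5 + N_{k-1}^2.
N_0 = 5
Explicitly: c3, c2, c4, c0, c1.
So |H| = 5.
Ground atoms are formed by filling each argument slot of a predicate with a term from H, so an r-ary predicate gives |H|^r atoms:
  S: 5^2 = 25;  P: 5^2 = 25;  Q: 5^3 = 125
Total ground atoms: 25 + 25 + 125 = 175.

175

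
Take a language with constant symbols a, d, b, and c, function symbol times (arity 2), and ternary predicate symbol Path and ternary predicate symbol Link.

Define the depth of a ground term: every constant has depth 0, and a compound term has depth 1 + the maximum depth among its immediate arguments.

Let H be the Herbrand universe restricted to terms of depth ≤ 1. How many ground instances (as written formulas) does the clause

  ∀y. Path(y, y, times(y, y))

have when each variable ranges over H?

Ground terms of depth ≤ 1:
  Write N_k for the number of ground terms of depth ≤ k. A term of depth ≤ k is either a constant or a function symbol applied to arguments of depth ≤ k−1, so N_k = 4 + N_{k-1}^2.
  N_0 = 4
  N_1 = 4 + 4^2 = 20
So there are 20 ground terms available for substitution.
The body mentions the single quantified variable y; since ground terms form a free algebra, no two substitutions collapse to the same formula.
Number of ground instances = 20.

20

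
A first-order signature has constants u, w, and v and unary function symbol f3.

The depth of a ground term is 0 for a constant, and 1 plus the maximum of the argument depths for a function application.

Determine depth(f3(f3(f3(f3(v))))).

4

depth(f3(v)) = 1 + depth(v) = 1 + 0 = 1
depth(f3(f3(v))) = 1 + depth(f3(v)) = 1 + 1 = 2
depth(f3(f3(f3(v)))) = 1 + depth(f3(f3(v))) = 1 + 2 = 3
depth(f3(f3(f3(f3(v))))) = 1 + depth(f3(f3(f3(v)))) = 1 + 3 = 4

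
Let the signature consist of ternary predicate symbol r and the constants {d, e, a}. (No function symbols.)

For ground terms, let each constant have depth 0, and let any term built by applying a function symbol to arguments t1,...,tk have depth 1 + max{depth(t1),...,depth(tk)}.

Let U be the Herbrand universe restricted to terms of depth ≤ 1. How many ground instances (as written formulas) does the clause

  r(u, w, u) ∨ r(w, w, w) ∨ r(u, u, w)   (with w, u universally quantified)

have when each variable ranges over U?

Ground terms of depth ≤ 1:
  With no function symbols every ground term is a constant, so there are exactly 3 ground terms at every depth bound.
  N_0 = 3
  N_1 = 3
So there are 3 ground terms available for substitution.
There are 2 variables to instantiate (w, u), each occurring in at least one literal, so different choices give different ground instances.
Number of ground instances = 3^2 = 9.

9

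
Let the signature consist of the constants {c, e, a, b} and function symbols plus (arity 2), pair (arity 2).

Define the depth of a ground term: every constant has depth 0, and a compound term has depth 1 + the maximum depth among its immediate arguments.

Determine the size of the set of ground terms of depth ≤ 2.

If N_k denotes the number of depth-≤k ground terms, the 4 constants give N_0 = 4, and each function symbol of arity r contributes N_{k-1}^r new terms at level k: N_k = 4 + N_{k-1}^2 + N_{k-1}^2.
N_0 = 4
N_1 = 4 + 4^2 + 4^2 = 36
N_2 = 4 + 36^2 + 36^2 = 2596

2596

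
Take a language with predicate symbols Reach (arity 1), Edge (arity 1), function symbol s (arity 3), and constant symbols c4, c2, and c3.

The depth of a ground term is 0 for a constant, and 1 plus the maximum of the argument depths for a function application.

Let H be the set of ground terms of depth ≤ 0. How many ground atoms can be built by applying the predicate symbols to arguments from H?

6

First count ground terms of depth ≤ 0.
If N_k denotes the number of depth-≤k ground terms, the 3 constants give N_0 = 3, and each function symbol of arity r contributes N_{k-1}^r new terms at level k: N_k = 3 + N_{k-1}^3.
N_0 = 3
So |H| = 3.
A ground atom is a predicate applied to a tuple of terms from H, so the count is the sum over predicates of |H|^arity:
  Reach: 3;  Edge: 3
Total ground atoms: 3 + 3 = 6.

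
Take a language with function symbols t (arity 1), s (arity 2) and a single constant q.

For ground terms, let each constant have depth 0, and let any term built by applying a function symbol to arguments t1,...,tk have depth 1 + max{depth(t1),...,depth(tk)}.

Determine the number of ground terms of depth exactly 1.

Count level by level. With function symbols t/1, s/2, the terms of depth ≤ k are the 1 constant together with each function applied to depth-≤(k−1) tuples, so N_k = 1 + N_{k-1} + N_{k-1}^2.
N_0 = 1
N_1 = 1 + 1 + 1^2 = 3
Terms of depth exactly 1: N_1 − N_0 = 3 − 1 = 2.

2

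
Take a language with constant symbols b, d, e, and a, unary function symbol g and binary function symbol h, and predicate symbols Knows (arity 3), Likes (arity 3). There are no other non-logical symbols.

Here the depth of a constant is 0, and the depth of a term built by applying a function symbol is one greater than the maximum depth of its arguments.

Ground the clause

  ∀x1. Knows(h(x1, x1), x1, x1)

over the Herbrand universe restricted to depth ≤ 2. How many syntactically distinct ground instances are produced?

604

Ground terms of depth ≤ 2:
  Let N_k = |{terms of depth ≤ k}|. Then N_0 = 4 and N_k = 4 + N_{k-1} + N_{k-1}^2 for k ≥ 1 (one summand per function symbol, arity giving the exponent).
  N_0 = 4
  N_1 = 4 + 4 + 4^2 = 24
  N_2 = 4 + 24 + 24^2 = 604
So there are 604 ground terms available for substitution.
The clause has 1 distinct variable (x1), which appears in the body. In the free term algebra distinct substitutions yield syntactically distinct ground instances.
Number of ground instances = 604.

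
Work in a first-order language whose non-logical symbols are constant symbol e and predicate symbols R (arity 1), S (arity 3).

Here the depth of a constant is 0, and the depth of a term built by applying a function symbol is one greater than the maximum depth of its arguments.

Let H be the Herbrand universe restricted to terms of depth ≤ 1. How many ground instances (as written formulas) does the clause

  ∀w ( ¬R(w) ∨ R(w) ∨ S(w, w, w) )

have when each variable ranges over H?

Ground terms of depth ≤ 1:
  With no function symbols every ground term is a constant, so there is exactly 1 ground term at every depth bound.
  N_0 = 1
  N_1 = 1
  Explicitly: e.
So there is exactly 1 ground term available for substitution.
The clause has 1 distinct variable (w), which appears in the body. In the free term algebra distinct substitutions yield syntactically distinct ground instances.
Number of ground instances = 1.

1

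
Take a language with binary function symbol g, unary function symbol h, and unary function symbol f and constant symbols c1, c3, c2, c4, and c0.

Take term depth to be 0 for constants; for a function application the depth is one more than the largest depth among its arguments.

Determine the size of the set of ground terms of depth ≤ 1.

Let N_k = |{terms of depth ≤ k}|. Then N_0 = 5 and N_k = 5 + N_{k-1}^2 + N_{k-1} + N_{k-1} for k ≥ 1 (one summand per function symbol, arity giving the exponent).
N_0 = 5
N_1 = 5 + 5^2 + 5 + 5 = 40

40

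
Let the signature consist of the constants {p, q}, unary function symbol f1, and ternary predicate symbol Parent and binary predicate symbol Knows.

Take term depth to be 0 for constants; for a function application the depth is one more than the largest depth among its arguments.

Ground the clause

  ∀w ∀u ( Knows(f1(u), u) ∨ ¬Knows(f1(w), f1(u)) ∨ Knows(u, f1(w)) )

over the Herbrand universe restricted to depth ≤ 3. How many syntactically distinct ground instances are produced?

64

Ground terms of depth ≤ 3:
  Let N_k = |{terms of depth ≤ k}|. Then N_0 = 2 and N_k = 2 + N_{k-1} for k ≥ 1 (one summand per function symbol, arity giving the exponent).
  N_0 = 2
  N_1 = 2 + 2 = 4
  N_2 = 2 + 4 = 6
  N_3 = 2 + 6 = 8
  Explicitly: p, q, f1(p), f1(q), f1(f1(p)), f1(f1(q)), f1(f1(f1(p))), f1(f1(f1(q))).
So there are 8 ground terms available for substitution.
Each of w, u ranges independently over the available ground terms, and distinct assignments produce distinct instances.
Number of ground instances = 8^2 = 64.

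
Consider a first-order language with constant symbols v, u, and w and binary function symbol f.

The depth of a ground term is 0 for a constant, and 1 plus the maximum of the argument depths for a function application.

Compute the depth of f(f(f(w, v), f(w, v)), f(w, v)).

3

depth(f(w, v)) = 1 + max(0, 0) = 1
depth(f(f(w, v), f(w, v))) = 1 + max(1, 1) = 2
depth(f(f(f(w, v), f(w, v)), f(w, v))) = 1 + max(2, 1) = 3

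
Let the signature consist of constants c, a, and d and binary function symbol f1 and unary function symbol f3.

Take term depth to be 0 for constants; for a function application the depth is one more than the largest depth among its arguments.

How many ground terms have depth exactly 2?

Let N_k = |{terms of depth ≤ k}|. Then N_0 = 3 and N_k = 3 + N_{k-1}^2 + N_{k-1} for k ≥ 1 (one summand per function symbol, arity giving the exponent).
N_0 = 3
N_1 = 3 + 3^2 + 3 = 15
N_2 = 3 + 15^2 + 15 = 243
Terms of depth exactly 2: N_2 − N_1 = 243 − 15 = 228.

228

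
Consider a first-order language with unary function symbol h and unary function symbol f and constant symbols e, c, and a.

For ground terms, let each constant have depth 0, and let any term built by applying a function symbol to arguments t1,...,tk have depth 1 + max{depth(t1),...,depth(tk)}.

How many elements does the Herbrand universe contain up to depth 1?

9

If N_k denotes the number of depth-≤k ground terms, the 3 constants give N_0 = 3, and each function symbol of arity r contributes N_{k-1}^r new terms at level k: N_k = 3 + N_{k-1} + N_{k-1}.
N_0 = 3
N_1 = 3 + 3 + 3 = 9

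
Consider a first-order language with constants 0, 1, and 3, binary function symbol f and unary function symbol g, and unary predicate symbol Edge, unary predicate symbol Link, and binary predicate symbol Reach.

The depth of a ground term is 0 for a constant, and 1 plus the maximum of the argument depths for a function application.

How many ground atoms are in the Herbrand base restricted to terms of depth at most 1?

255

First count ground terms of depth ≤ 1.
Write N_k for the number of ground terms of depth ≤ k. A term of depth ≤ k is either a constant or a function symbol applied to arguments of depth ≤ k−1, so N_k = 3 + N_{k-1}^2 + N_{k-1}.
N_0 = 3
N_1 = 3 + 3^2 + 3 = 15
So |H| = 15.
Each predicate of arity r yields |H|^r ground atoms (one per choice of an r-tuple from H):
  Edge: 15;  Link: 15;  Reach: 15^2 = 225
Total ground atoms: 15 + 15 + 225 = 255.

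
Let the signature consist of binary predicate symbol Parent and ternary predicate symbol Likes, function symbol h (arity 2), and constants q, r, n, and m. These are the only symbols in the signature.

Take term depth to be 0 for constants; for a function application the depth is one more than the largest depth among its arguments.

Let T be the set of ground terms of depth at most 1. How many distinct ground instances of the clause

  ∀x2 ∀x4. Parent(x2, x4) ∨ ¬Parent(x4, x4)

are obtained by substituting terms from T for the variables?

Ground terms of depth ≤ 1:
  Write N_k for the number of ground terms of depth ≤ k. A term of depth ≤ k is either a constant or a function symbol applied to arguments of depth ≤ k−1, so N_k = 4 + N_{k-1}^2.
  N_0 = 4
  N_1 = 4 + 4^2 = 20
So there are 20 ground terms available for substitution.
The body mentions every one of the 2 quantified variables; since ground terms form a free algebra, no two substitutions collapse to the same formula.
Number of ground instances = 20^2 = 400.

400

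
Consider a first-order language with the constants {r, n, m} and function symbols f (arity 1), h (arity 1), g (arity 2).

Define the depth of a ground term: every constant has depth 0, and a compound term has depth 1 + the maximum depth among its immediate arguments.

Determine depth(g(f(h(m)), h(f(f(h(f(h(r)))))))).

7

depth(h(m)) = 1 + depth(m) = 1 + 0 = 1
depth(f(h(m))) = 1 + depth(h(m)) = 1 + 1 = 2
depth(h(r)) = 1 + depth(r) = 1 + 0 = 1
depth(f(h(r))) = 1 + depth(h(r)) = 1 + 1 = 2
depth(h(f(h(r)))) = 1 + depth(f(h(r))) = 1 + 2 = 3
depth(f(h(f(h(r))))) = 1 + depth(h(f(h(r)))) = 1 + 3 = 4
depth(f(f(h(f(h(r)))))) = 1 + depth(f(h(f(h(r))))) = 1 + 4 = 5
depth(h(f(f(h(f(h(r))))))) = 1 + depth(f(f(h(f(h(r)))))) = 1 + 5 = 6
depth(g(f(h(m)), h(f(f(h(f(h(r)))))))) = 1 + max(2, 6) = 7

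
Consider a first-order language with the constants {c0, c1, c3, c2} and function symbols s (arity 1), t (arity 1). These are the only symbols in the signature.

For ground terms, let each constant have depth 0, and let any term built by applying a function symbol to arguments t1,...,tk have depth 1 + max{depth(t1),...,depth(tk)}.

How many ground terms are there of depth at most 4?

124

Count level by level. With function symbols s/1, t/1, the terms of depth ≤ k are the 4 constants together with each function applied to depth-≤(k−1) tuples, so N_k = 4 + N_{k-1} + N_{k-1}.
N_0 = 4
N_1 = 4 + 4 + 4 = 12
N_2 = 4 + 12 + 12 = 28
N_3 = 4 + 28 + 28 = 60
N_4 = 4 + 60 + 60 = 124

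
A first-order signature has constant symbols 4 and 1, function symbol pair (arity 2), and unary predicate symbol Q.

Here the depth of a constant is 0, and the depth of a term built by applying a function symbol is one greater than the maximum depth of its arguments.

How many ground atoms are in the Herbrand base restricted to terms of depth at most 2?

First count ground terms of depth ≤ 2.
Write N_k for the number of ground terms of depth ≤ k. A term of depth ≤ k is either a constant or a function symbol applied to arguments of depth ≤ k−1, so N_k = 2 + N_{k-1}^2.
N_0 = 2
N_1 = 2 + 2^2 = 6
N_2 = 2 + 6^2 = 38
So |H| = 38.
Ground atoms are formed by filling each argument slot of a predicate with a term from H, so an r-ary predicate gives |H|^r atoms:
  Q: 38
Total ground atoms: 38.

38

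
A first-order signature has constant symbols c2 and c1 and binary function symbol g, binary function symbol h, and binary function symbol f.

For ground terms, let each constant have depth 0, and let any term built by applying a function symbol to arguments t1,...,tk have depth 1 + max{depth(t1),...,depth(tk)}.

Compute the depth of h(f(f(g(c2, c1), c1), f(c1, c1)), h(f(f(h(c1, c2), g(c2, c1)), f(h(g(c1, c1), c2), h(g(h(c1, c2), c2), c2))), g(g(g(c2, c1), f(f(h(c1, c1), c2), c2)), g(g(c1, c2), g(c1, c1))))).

depth(g(c2, c1)) = 1 + max(0, 0) = 1
depth(f(g(c2, c1), c1)) = 1 + max(1, 0) = 2
depth(f(c1, c1)) = 1 + max(0, 0) = 1
depth(f(f(g(c2, c1), c1), f(c1, c1))) = 1 + max(2, 1) = 3
depth(h(c1, c2)) = 1 + max(0, 0) = 1
depth(f(h(c1, c2), g(c2, c1))) = 1 + max(1, 1) = 2
depth(g(c1, c1)) = 1 + max(0, 0) = 1
depth(h(g(c1, c1), c2)) = 1 + max(1, 0) = 2
depth(g(h(c1, c2), c2)) = 1 + max(1, 0) = 2
depth(h(g(h(c1, c2), c2), c2)) = 1 + max(2, 0) = 3
depth(f(h(g(c1, c1), c2), h(g(h(c1, c2), c2), c2))) = 1 + max(2, 3) = 4
depth(f(f(h(c1, c2), g(c2, c1)), f(h(g(c1, c1), c2), h(g(h(c1, c2), c2), c2)))) = 1 + max(2, 4) = 5
depth(h(c1, c1)) = 1 + max(0, 0) = 1
depth(f(h(c1, c1), c2)) = 1 + max(1, 0) = 2
depth(f(f(h(c1, c1), c2), c2)) = 1 + max(2, 0) = 3
depth(g(g(c2, c1), f(f(h(c1, c1), c2), c2))) = 1 + max(1, 3) = 4
depth(g(c1, c2)) = 1 + max(0, 0) = 1
depth(g(g(c1, c2), g(c1, c1))) = 1 + max(1, 1) = 2
depth(g(g(g(c2, c1), f(f(h(c1, c1), c2), c2)), g(g(c1, c2), g(c1, c1)))) = 1 + max(4, 2) = 5
depth(h(f(f(h(c1, c2), g(c2, c1)), f(h(g(c1, c1), c2), h(g(h(c1, c2), c2), c2))), g(g(g(c2, c1), f(f(h(c1, c1), c2), c2)), g(g(c1, c2), g(c1, c1))))) = 1 + max(5, 5) = 6
depth(h(f(f(g(c2, c1), c1), f(c1, c1)), h(f(f(h(c1, c2), g(c2, c1)), f(h(g(c1, c1), c2), h(g(h(c1, c2), c2), c2))), g(g(g(c2, c1), f(f(h(c1, c1), c2), c2)), g(g(c1, c2), g(c1, c1)))))) = 1 + max(3, 6) = 7

7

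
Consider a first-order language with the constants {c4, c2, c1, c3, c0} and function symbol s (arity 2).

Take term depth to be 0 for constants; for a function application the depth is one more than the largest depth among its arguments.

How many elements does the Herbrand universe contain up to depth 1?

Count level by level. With function symbols s/2, the terms of depth ≤ k are the 5 constants together with each function applied to depth-≤(k−1) tuples, so N_k = 5 + N_{k-1}^2.
N_0 = 5
N_1 = 5 + 5^2 = 30

30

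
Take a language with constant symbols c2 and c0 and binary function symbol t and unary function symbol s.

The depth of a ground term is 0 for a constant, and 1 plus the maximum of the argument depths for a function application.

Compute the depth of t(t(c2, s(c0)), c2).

depth(s(c0)) = 1 + depth(c0) = 1 + 0 = 1
depth(t(c2, s(c0))) = 1 + max(0, 1) = 2
depth(t(t(c2, s(c0)), c2)) = 1 + max(2, 0) = 3

3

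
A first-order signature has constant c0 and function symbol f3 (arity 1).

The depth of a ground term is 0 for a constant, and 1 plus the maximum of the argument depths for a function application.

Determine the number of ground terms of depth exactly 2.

Let N_k count ground terms of depth at most k. Each non-constant term of depth ≤ k is some function symbol applied to depth-≤(k−1) arguments, giving N_k = 1 + N_{k-1}.
N_0 = 1
N_1 = 1 + 1 = 2
N_2 = 1 + 2 = 3
Terms of depth exactly 2: N_2 − N_1 = 3 − 2 = 1.

1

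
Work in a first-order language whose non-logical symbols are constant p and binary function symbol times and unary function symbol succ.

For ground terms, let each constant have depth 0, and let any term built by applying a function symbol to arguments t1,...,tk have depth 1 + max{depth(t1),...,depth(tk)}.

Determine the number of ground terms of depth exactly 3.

Let N_k count ground terms of depth at most k. Each non-constant term of depth ≤ k is some function symbol applied to depth-≤(k−1) arguments, giving N_k = 1 + N_{k-1}^2 + N_{k-1}.
N_0 = 1
N_1 = 1 + 1^2 + 1 = 3
N_2 = 1 + 3^2 + 3 = 13
N_3 = 1 + 13^2 + 13 = 183
Terms of depth exactly 3: N_3 − N_2 = 183 − 13 = 170.

170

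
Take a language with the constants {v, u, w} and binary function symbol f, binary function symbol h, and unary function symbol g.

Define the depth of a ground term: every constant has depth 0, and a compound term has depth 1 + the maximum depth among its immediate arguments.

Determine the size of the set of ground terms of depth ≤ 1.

24

Let N_k = |{terms of depth ≤ k}|. Then N_0 = 3 and N_k = 3 + N_{k-1}^2 + N_{k-1}^2 + N_{k-1} for k ≥ 1 (one summand per function symbol, arity giving the exponent).
N_0 = 3
N_1 = 3 + 3^2 + 3^2 + 3 = 24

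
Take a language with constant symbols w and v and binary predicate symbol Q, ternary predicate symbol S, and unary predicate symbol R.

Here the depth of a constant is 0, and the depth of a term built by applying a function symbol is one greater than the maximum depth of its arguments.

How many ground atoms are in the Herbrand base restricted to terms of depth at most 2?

14

First count ground terms of depth ≤ 2.
With no function symbols every ground term is a constant, so there are exactly 2 ground terms at every depth bound.
N_0 = 2
N_1 = 2
N_2 = 2
So |H| = 2.
Each predicate of arity r yields |H|^r ground atoms (one per choice of an r-tuple from H):
  Q: 2^2 = 4;  S: 2^3 = 8;  R: 2
Total ground atoms: 4 + 8 + 2 = 14.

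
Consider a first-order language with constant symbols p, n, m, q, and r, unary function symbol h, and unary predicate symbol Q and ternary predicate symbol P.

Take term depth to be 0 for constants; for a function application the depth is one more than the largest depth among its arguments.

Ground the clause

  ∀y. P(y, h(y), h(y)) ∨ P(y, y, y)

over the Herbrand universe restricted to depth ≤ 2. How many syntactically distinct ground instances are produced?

15

Ground terms of depth ≤ 2:
  Write N_k for the number of ground terms of depth ≤ k. A term of depth ≤ k is either a constant or a function symbol applied to arguments of depth ≤ k−1, so N_k = 5 + N_{k-1}.
  N_0 = 5
  N_1 = 5 + 5 = 10
  N_2 = 5 + 10 = 15
So there are 15 ground terms available for substitution.
The body mentions the single quantified variable y; since ground terms form a free algebra, no two substitutions collapse to the same formula.
Number of ground instances = 15.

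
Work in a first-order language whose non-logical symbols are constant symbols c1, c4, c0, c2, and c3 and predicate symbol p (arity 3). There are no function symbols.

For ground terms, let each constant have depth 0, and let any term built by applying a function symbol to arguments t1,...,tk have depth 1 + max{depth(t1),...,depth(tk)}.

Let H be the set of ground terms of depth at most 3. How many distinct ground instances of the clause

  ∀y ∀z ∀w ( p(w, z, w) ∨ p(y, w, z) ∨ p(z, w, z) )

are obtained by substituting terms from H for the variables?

125

Ground terms of depth ≤ 3:
  With no function symbols every ground term is a constant, so there are exactly 5 ground terms at every depth bound.
  N_0 = 5
  N_1 = 5
  N_2 = 5
  N_3 = 5
  Explicitly: c1, c4, c0, c2, c3.
So there are 5 ground terms available for substitution.
There are 3 variables to instantiate (y, z, w), each occurring in at least one literal, so different choices give different ground instances.
Number of ground instances = 5^3 = 125.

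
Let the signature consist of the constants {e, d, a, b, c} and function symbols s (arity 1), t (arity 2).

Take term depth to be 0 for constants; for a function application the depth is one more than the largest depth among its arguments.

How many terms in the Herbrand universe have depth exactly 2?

Let N_k = |{terms of depth ≤ k}|. Then N_0 = 5 and N_k = 5 + N_{k-1} + N_{k-1}^2 for k ≥ 1 (one summand per function symbol, arity giving the exponent).
N_0 = 5
N_1 = 5 + 5 + 5^2 = 35
N_2 = 5 + 35 + 35^2 = 1265
Terms of depth exactly 2: N_2 − N_1 = 1265 − 35 = 1230.

1230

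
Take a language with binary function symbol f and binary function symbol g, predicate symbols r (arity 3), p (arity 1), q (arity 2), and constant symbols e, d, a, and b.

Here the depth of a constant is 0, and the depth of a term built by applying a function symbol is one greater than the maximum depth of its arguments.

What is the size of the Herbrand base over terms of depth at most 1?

First count ground terms of depth ≤ 1.
Count level by level. With function symbols f/2, g/2, the terms of depth ≤ k are the 4 constants together with each function applied to depth-≤(k−1) tuples, so N_k = 4 + N_{k-1}^2 + N_{k-1}^2.
N_0 = 4
N_1 = 4 + 4^2 + 4^2 = 36
So |H| = 36.
Each predicate of arity r yields |H|^r ground atoms (one per choice of an r-tuple from H):
  r: 36^3 = 46656;  p: 36;  q: 36^2 = 1296
Total ground atoms: 46656 + 36 + 1296 = 47988.

47988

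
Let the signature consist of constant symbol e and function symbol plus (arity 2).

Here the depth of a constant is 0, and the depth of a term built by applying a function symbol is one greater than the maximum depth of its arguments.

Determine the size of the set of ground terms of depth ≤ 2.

5

Let N_k count ground terms of depth at most k. Each non-constant term of depth ≤ k is some function symbol applied to depth-≤(k−1) arguments, giving N_k = 1 + N_{k-1}^2.
N_0 = 1
N_1 = 1 + 1^2 = 2
N_2 = 1 + 2^2 = 5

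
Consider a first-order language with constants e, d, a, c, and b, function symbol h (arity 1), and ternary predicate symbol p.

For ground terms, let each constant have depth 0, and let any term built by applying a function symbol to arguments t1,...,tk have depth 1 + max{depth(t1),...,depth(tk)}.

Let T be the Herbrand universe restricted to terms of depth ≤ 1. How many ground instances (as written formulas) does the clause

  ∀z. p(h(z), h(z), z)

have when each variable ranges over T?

10

Ground terms of depth ≤ 1:
  Let N_k count ground terms of depth at most k. Each non-constant term of depth ≤ k is some function symbol applied to depth-≤(k−1) arguments, giving N_k = 5 + N_{k-1}.
  N_0 = 5
  N_1 = 5 + 5 = 10
  Explicitly: e, d, a, c, b, h(e), h(d), h(a), h(c), h(b).
So there are 10 ground terms available for substitution.
The variable z ranges independently over the available ground terms, and distinct assignments produce distinct instances.
Number of ground instances = 10.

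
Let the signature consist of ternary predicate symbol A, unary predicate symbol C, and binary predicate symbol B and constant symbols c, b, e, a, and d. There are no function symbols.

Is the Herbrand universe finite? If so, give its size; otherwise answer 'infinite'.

There are no function symbols, so every ground term is one of the 5 constants.
The Herbrand universe is {c, b, e, a, d}, which is finite with 5 elements.

5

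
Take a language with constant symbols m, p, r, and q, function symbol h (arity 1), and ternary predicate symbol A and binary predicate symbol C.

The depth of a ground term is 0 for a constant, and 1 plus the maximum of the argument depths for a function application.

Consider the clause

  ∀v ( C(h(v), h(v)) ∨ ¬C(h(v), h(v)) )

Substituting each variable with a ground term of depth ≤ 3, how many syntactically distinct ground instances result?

16

Ground terms of depth ≤ 3:
  Write N_k for the number of ground terms of depth ≤ k. A term of depth ≤ k is either a constant or a function symbol applied to arguments of depth ≤ k−1, so N_k = 4 + N_{k-1}.
  N_0 = 4
  N_1 = 4 + 4 = 8
  N_2 = 4 + 8 = 12
  N_3 = 4 + 12 = 16
So there are 16 ground terms available for substitution.
The variable v ranges independently over the available ground terms, and distinct assignments produce distinct instances.
Number of ground instances = 16.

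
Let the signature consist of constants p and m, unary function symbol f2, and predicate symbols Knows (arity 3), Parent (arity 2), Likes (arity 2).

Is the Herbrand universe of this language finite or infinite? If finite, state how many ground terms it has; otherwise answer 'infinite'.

The signature has at least one function symbol (f2, arity 1) and at least one constant (p).
Iterating f2 gives infinitely many distinct ground terms: p, f2(p), f2(f2(p)), ...
So the Herbrand universe is infinite.

infinite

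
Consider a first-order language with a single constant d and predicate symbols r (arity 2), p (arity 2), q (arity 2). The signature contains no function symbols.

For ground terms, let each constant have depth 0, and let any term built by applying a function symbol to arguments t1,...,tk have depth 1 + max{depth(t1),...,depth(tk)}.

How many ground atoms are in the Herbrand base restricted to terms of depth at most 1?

First count ground terms of depth ≤ 1.
With no function symbols every ground term is a constant, so there is exactly 1 ground term at every depth bound.
N_0 = 1
N_1 = 1
So |H| = 1.
For each predicate symbol, the number of ground atoms is |H| raised to its arity; summing:
  r: 1^2 = 1;  p: 1^2 = 1;  q: 1^2 = 1
Total ground atoms: 1 + 1 + 1 = 3.

3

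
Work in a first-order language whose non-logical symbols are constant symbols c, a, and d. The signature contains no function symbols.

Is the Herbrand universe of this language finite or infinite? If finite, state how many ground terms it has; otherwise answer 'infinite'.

There are no function symbols, so every ground term is one of the 3 constants.
The Herbrand universe is {c, a, d}, which is finite with 3 elements.

3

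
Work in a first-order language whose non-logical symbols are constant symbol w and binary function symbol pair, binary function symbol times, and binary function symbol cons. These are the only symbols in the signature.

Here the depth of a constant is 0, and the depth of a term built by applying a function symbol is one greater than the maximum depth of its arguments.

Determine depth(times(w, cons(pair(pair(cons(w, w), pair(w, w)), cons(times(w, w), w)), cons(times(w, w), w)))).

depth(cons(w, w)) = 1 + max(0, 0) = 1
depth(pair(w, w)) = 1 + max(0, 0) = 1
depth(pair(cons(w, w), pair(w, w))) = 1 + max(1, 1) = 2
depth(times(w, w)) = 1 + max(0, 0) = 1
depth(cons(times(w, w), w)) = 1 + max(1, 0) = 2
depth(pair(pair(cons(w, w), pair(w, w)), cons(times(w, w), w))) = 1 + max(2, 2) = 3
depth(cons(pair(pair(cons(w, w), pair(w, w)), cons(times(w, w), w)), cons(times(w, w), w))) = 1 + max(3, 2) = 4
depth(times(w, cons(pair(pair(cons(w, w), pair(w, w)), cons(times(w, w), w)), cons(times(w, w), w)))) = 1 + max(0, 4) = 5

5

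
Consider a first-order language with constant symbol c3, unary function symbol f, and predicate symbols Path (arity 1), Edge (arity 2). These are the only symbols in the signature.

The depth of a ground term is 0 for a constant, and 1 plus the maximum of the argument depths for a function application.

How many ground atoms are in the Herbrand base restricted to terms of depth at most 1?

6

First count ground terms of depth ≤ 1.
Write N_k for the number of ground terms of depth ≤ k. A term of depth ≤ k is either a constant or a function symbol applied to arguments of depth ≤ k−1, so N_k = 1 + N_{k-1}.
N_0 = 1
N_1 = 1 + 1 = 2
So |H| = 2.
A ground atom is a predicate applied to a tuple of terms from H, so the count is the sum over predicates of |H|^arity:
  Path: 2;  Edge: 2^2 = 4
Total ground atoms: 2 + 4 = 6.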